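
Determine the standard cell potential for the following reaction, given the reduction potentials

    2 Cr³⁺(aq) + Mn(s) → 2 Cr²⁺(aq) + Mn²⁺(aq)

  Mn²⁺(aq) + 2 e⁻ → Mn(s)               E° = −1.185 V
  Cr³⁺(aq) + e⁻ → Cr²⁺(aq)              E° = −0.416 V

+0.769 V

Cr³⁺(aq) gains electrons, so the Cr³⁺/Cr²⁺ couple is the cathode; the Mn²⁺/Mn couple is the anode.
E°cell = E°(cathode) − E°(anode) = −0.416 − (−1.185) = +0.769 V.
The positive value indicates the reaction is spontaneous as written.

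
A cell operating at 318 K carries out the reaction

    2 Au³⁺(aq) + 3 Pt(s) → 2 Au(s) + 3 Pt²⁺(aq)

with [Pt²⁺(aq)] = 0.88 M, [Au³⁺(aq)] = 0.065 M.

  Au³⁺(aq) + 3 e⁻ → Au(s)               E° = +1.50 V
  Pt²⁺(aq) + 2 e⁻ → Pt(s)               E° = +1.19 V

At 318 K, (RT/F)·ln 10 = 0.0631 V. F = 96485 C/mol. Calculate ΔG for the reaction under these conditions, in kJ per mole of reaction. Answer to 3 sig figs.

−166 kJ/mol

E°cell = +1.50 − (+1.19) = +0.31 V; the balanced reaction transfers n = 6 electrons.
Q = [Pt²⁺(aq)]^3 / [Au³⁺(aq)]^2 = 161, so log Q = 2.208 and E = +0.31 − (0.0631/6)(2.208) = +0.2868 V.
ΔG = −nFE = −(6)(96485)(+0.2868) J/mol = −166 kJ/mol.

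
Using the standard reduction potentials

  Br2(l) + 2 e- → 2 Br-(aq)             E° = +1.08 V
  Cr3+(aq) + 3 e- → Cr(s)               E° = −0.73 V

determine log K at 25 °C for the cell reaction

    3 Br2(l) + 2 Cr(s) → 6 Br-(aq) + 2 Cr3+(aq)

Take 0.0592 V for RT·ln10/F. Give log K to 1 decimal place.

log K = 183.4

The Br₂/Br⁻ couple is reduced (cathode); E°cell = +1.08 − (−0.73) = +1.81 V with n = 6.
At equilibrium E = 0, so log K = nE°cell / 0.0592 = (6)(+1.81) / 0.0592 = 183.4.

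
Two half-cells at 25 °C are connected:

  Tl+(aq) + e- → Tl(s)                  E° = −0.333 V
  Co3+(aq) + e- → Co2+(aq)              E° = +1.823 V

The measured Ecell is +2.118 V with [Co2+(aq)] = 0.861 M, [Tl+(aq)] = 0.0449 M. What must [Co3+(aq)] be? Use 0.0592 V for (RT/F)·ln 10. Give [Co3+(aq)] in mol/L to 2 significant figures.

0.0088 M

With Co³⁺/Co²⁺ at the cathode and Tl⁺/Tl at the anode, E°cell = +1.823 − (−0.333) = +2.156 V (n = 1).
Since E = E° − (0.0592/n)·log Q, log Q = n(E° − E)/0.0592 = 0.642.
For Co3+(aq) + Tl(s) → Co2+(aq) + Tl+(aq), the reaction quotient is Q = ([Co2+(aq)]·[Tl+(aq)]) / [Co3+(aq)].
Substituting the known concentrations and solving, log [Co3+(aq)] = −2.055 and [Co3+(aq)] = 0.0088 M.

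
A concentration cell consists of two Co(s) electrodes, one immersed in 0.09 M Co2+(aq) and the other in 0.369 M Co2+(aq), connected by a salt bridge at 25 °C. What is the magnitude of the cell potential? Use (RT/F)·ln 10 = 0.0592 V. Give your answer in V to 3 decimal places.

For a concentration cell E°cell = 0, since both electrodes use the same couple.
The compartment with the higher Co2+(aq) concentration (0.369 M) acts as the cathode; ions are reduced there and produced at the dilute (0.09 M) anode.
With n = 2, Ecell = −(0.0592/2)·log([dilute]/[conc]) = −(0.0592/2)·log(0.09/0.369) = +0.018 V.

0.018 V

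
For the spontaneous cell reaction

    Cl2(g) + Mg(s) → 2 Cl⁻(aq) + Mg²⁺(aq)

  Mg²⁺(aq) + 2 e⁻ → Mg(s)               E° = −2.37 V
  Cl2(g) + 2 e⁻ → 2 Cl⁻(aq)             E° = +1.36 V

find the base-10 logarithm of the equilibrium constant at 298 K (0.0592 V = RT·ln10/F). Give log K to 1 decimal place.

The Cl₂/Cl⁻ couple is reduced (cathode); E°cell = +1.36 − (−2.37) = +3.73 V with n = 2.
At equilibrium E = 0, so log K = nE°cell / 0.0592 = (2)(+3.73) / 0.0592 = 126.0.

log K = 126.0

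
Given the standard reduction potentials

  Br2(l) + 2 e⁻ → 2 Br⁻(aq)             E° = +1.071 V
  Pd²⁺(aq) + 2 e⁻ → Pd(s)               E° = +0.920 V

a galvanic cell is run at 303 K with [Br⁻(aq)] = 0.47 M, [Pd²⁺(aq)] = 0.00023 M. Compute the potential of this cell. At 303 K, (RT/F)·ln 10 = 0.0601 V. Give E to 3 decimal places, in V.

+0.280 V

Since E°(Br₂/Br⁻) > E°(Pd²⁺/Pd), Br₂/Br⁻ serves as the cathode.
The standard potential is +1.071 − (+0.920) = +0.151 V and the balanced reaction transfers n = 2 electrons.
The balanced reaction is Br2(l) + Pd(s) → 2 Br⁻(aq) + Pd²⁺(aq), so Q = [Br⁻(aq)]^2·[Pd²⁺(aq)] = 5.08×10^−5 and log Q = −4.294.
E = E° − (0.0601/n)·log Q = +0.151 − (0.0601/2)(−4.294) = +0.280 V.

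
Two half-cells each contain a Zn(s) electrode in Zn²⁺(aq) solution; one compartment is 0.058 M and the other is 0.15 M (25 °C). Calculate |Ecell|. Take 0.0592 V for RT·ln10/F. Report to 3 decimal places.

For a concentration cell E°cell = 0, since both electrodes use the same couple.
The compartment with the higher Zn²⁺(aq) concentration (0.15 M) acts as the cathode; ions are reduced there and produced at the dilute (0.058 M) anode.
With n = 2, Ecell = −(0.0592/2)·log([dilute]/[conc]) = −(0.0592/2)·log(0.058/0.15) = +0.012 V.

0.012 V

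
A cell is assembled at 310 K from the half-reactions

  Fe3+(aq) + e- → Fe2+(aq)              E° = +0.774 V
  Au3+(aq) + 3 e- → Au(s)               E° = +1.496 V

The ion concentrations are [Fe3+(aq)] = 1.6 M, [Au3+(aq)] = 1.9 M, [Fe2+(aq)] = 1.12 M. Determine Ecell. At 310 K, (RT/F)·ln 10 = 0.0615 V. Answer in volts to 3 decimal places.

Since E°(Au³⁺/Au) > E°(Fe³⁺/Fe²⁺), Au³⁺/Au serves as the cathode.
The standard potential is +1.496 − (+0.774) = +0.722 V and the balanced reaction transfers n = 3 electrons.
Balancing gives Au3+(aq) + 3 Fe2+(aq) → Au(s) + 3 Fe3+(aq); hence Q = [Fe3+(aq)]^3 / ([Au3+(aq)]·[Fe2+(aq)]^3) = 1.53 (log Q = 0.186).
Applying E = E° − (RT ln10/nF)·log Q gives +0.722 − (0.0615/3)(0.186) = +0.718 V.

+0.718 V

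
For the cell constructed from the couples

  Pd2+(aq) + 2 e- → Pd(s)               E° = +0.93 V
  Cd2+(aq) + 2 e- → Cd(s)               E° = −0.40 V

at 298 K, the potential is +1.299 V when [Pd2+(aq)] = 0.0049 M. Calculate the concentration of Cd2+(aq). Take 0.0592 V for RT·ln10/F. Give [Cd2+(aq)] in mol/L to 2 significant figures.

0.055 M

The Pd²⁺/Pd couple has the larger reduction potential, so it is the cathode: E°cell = +0.93 − (−0.40) = +1.33 V and n = 2.
Rearranging E = E° − (0.0592/n)·log Q gives log Q = 2(+1.33 − (+1.299))/0.0592 = 1.047.
The balanced reaction is Pd2+(aq) + Cd(s) → Pd(s) + Cd2+(aq), so Q = [Cd2+(aq)] / [Pd2+(aq)].
Solving for the unknown gives log [Cd2+(aq)] = −1.263, so [Cd2+(aq)] ≈ 0.055 M.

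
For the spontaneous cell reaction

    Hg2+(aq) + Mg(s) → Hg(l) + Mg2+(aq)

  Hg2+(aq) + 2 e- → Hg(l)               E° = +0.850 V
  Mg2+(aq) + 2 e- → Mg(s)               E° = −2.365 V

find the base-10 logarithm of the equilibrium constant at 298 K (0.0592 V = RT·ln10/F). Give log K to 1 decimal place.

log K = 108.6

The Hg²⁺/Hg couple is reduced (cathode); E°cell = +0.850 − (−2.365) = +3.215 V with n = 2.
At equilibrium E = 0, so log K = nE°cell / 0.0592 = (2)(+3.215) / 0.0592 = 108.6.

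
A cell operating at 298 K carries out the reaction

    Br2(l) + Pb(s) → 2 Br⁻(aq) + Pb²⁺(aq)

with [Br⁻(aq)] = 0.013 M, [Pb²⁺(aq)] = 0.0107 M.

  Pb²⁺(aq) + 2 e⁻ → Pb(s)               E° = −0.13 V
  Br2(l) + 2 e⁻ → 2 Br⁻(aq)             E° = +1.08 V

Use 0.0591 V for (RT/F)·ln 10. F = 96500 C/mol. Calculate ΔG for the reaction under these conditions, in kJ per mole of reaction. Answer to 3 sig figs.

−266 kJ/mol

With Br₂/Br⁻ reduced at the cathode, E°cell = +1.08 − (−0.13) = +1.21 V and n = 2.
Q = [Br⁻(aq)]^2·[Pb²⁺(aq)] = 1.81×10^−6, so log Q = −5.743 and E = +1.21 − (0.0591/2)(−5.743) = +1.3797 V.
ΔG = −nFE = −(2)(96500)(+1.3797) J/mol = −266 kJ/mol.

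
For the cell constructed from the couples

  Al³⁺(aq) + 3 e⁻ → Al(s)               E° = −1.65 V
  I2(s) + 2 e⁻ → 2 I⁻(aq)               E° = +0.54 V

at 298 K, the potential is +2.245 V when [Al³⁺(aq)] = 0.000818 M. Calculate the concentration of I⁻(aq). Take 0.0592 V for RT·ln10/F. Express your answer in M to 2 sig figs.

1.3 M

I₂/I⁻ is the cathode (higher E°); E°cell = +0.54 − (−1.65) = +2.19 V with n = 6.
Rearranging E = E° − (0.0592/n)·log Q gives log Q = 6(+2.19 − (+2.245))/0.0592 = −5.574.
Balancing electrons gives 3 I2(s) + 2 Al(s) → 6 I⁻(aq) + 2 Al³⁺(aq); thus Q = [I⁻(aq)]^6·[Al³⁺(aq)]^2.
Substituting the known concentrations and solving, log [I⁻(aq)] = 0.100 and [I⁻(aq)] = 1.3 M.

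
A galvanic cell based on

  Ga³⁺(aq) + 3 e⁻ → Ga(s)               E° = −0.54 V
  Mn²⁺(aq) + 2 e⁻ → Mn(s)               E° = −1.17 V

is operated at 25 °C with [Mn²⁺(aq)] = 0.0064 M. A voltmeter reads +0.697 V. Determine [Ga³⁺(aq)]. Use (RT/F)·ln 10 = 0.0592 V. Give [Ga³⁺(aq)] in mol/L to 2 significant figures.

With Ga³⁺/Ga at the cathode and Mn²⁺/Mn at the anode, E°cell = −0.54 − (−1.17) = +0.63 V (n = 6).
From the Nernst equation, log Q = n(E° − E)/0.0592 = 6·(+0.63 − (+0.697))/0.0592 = −6.791.
For 2 Ga³⁺(aq) + 3 Mn(s) → 2 Ga(s) + 3 Mn²⁺(aq), the reaction quotient is Q = [Mn²⁺(aq)]^3 / [Ga³⁺(aq)]^2.
Isolating [Ga³⁺(aq)] in Q = 10^{−6.791} yields log [Ga³⁺(aq)] = 0.105, i.e. 1.3 M.

1.3 M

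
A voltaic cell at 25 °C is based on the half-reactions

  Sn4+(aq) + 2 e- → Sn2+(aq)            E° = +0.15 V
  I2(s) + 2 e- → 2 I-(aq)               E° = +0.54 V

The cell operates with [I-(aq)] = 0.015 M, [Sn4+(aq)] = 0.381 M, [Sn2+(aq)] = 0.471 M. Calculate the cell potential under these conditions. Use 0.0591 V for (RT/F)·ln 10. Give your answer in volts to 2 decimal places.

The I₂/I⁻ couple has the more positive E°, so it is the cathode; Sn⁴⁺/Sn²⁺ is the anode.
The standard potential is +0.54 − (+0.15) = +0.39 V and the balanced reaction transfers n = 2 electrons.
For the overall reaction I2(s) + Sn2+(aq) → 2 I-(aq) + Sn4+(aq), Q = ([I-(aq)]^2·[Sn4+(aq)]) / [Sn2+(aq)] = 0.000182, giving log Q = −3.740.
By the Nernst equation, E = +0.39 − (0.0591/2)·(−3.740) = +0.50 V.

+0.50 V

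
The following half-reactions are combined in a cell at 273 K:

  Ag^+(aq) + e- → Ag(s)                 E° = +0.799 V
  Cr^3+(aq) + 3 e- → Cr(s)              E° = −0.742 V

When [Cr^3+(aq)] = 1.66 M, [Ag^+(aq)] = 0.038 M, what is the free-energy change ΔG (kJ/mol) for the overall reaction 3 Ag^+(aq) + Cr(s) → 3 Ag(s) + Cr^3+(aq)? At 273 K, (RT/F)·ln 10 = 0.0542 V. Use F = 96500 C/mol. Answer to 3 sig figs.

−423 kJ/mol

With Ag⁺/Ag reduced at the cathode, E°cell = +0.799 − (−0.742) = +1.541 V and n = 3.
Here Q = [Cr^3+(aq)] / [Ag^+(aq)]^3 = 3.03×10^4 (log Q = 4.481), giving E = +1.541 − (0.0542/3)·(4.481) = +1.4600 V.
Finally ΔG = −nFE = −(3)(96500 C/mol)(+1.4600 V) = −423 kJ/mol.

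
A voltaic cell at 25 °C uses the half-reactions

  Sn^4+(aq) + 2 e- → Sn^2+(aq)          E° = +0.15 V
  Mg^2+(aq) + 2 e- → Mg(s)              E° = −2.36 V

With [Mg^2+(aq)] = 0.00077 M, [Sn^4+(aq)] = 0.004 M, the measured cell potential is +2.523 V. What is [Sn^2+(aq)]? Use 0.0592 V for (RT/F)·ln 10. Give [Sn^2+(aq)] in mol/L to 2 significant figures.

1.9 M

With Sn⁴⁺/Sn²⁺ at the cathode and Mg²⁺/Mg at the anode, E°cell = +0.15 − (−2.36) = +2.51 V (n = 2).
Since E = E° − (0.0592/n)·log Q, log Q = n(E° − E)/0.0592 = −0.439.
For Sn^4+(aq) + Mg(s) → Sn^2+(aq) + Mg^2+(aq), the reaction quotient is Q = ([Sn^2+(aq)]·[Mg^2+(aq)]) / [Sn^4+(aq)].
Isolating [Sn^2+(aq)] in Q = 10^{−0.439} yields log [Sn^2+(aq)] = 0.277, i.e. 1.9 M.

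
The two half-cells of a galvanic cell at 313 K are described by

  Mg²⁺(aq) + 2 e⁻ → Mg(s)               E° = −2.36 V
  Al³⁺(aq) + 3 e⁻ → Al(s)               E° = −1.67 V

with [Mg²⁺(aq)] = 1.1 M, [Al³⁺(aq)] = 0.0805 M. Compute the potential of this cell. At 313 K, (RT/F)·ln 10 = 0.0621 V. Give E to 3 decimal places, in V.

The Al³⁺/Al couple has the more positive E°, so it is the cathode; Mg²⁺/Mg is the anode.
The standard potential is −1.67 − (−2.36) = +0.69 V and the balanced reaction transfers n = 6 electrons.
For the overall reaction 2 Al³⁺(aq) + 3 Mg(s) → 2 Al(s) + 3 Mg²⁺(aq), Q = [Mg²⁺(aq)]^3 / [Al³⁺(aq)]^2 = 205, giving log Q = 2.313.
E = E° − (0.0621/n)·log Q = +0.69 − (0.0621/6)(2.313) = +0.666 V.

+0.666 V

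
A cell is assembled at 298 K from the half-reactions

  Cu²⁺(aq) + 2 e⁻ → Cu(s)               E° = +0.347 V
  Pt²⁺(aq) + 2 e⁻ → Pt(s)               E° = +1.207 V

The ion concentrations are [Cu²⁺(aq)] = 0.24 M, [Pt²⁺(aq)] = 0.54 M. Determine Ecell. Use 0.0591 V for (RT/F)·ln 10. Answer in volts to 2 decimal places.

Since E°(Pt²⁺/Pt) > E°(Cu²⁺/Cu), Pt²⁺/Pt serves as the cathode.
E°cell = E°cat − E°an = +1.207 − (+0.347) = +0.860 V; n = 2.
Balancing gives Pt²⁺(aq) + Cu(s) → Pt(s) + Cu²⁺(aq); hence Q = [Cu²⁺(aq)] / [Pt²⁺(aq)] = 0.444 (log Q = −0.352).
By the Nernst equation, E = +0.860 − (0.0591/2)·(−0.352) = +0.87 V.

+0.87 V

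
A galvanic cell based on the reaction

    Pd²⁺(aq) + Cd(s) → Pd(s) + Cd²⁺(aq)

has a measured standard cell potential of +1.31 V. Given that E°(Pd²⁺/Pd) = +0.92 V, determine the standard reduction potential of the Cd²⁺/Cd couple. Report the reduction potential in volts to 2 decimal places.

In the reaction as written the Pd²⁺/Pd couple is reduced (cathode) and Cd²⁺/Cd is oxidized (anode), so E°cell = E°(Pd²⁺/Pd) − E°(Cd²⁺/Cd).
E°(Cd²⁺/Cd) = E°(cathode) − E°cell = +0.92 − (+1.31) = −0.39 V.

−0.39 V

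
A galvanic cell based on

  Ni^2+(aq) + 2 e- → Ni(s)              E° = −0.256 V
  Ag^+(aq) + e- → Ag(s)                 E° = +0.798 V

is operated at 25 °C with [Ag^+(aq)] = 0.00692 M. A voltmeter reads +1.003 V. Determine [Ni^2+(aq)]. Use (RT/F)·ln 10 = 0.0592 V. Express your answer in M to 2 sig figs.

0.0025 M

Ag⁺/Ag is the cathode (higher E°); E°cell = +0.798 − (−0.256) = +1.054 V with n = 2.
From the Nernst equation, log Q = n(E° − E)/0.0592 = 2·(+1.054 − (+1.003))/0.0592 = 1.723.
For 2 Ag^+(aq) + Ni(s) → 2 Ag(s) + Ni^2+(aq), the reaction quotient is Q = [Ni^2+(aq)] / [Ag^+(aq)]^2.
Isolating [Ni^2+(aq)] in Q = 10^{1.723} yields log [Ni^2+(aq)] = −2.597, i.e. 0.0025 M.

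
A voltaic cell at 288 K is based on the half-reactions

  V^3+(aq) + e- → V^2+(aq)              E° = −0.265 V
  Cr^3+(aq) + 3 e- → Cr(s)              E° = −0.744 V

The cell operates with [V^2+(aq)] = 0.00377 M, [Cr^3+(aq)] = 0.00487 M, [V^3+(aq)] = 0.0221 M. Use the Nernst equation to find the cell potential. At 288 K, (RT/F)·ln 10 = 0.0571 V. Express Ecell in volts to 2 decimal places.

+0.57 V

Since E°(V³⁺/V²⁺) > E°(Cr³⁺/Cr), V³⁺/V²⁺ serves as the cathode.
E°cell = E°cat − E°an = −0.265 − (−0.744) = +0.479 V; n = 3.
Balancing gives 3 V^3+(aq) + Cr(s) → 3 V^2+(aq) + Cr^3+(aq); hence Q = ([V^2+(aq)]^3·[Cr^3+(aq)]) / [V^3+(aq)]^3 = 2.42×10^−5 (log Q = −4.617).
By the Nernst equation, E = +0.479 − (0.0571/3)·(−4.617) = +0.57 V.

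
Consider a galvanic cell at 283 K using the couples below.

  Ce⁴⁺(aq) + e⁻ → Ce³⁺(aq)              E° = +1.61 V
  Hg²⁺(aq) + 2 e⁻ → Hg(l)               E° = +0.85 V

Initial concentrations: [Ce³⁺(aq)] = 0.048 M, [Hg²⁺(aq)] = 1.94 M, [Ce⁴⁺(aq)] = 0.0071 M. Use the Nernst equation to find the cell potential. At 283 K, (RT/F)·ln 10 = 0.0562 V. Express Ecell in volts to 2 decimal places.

Ce⁴⁺/Ce³⁺ is reduced (cathode, E° = +1.61 V) and Hg²⁺/Hg is oxidized (anode).
E°cell = E°cat − E°an = +1.61 − (+0.85) = +0.76 V; n = 2.
Balancing gives 2 Ce⁴⁺(aq) + Hg(l) → 2 Ce³⁺(aq) + Hg²⁺(aq); hence Q = ([Ce³⁺(aq)]^2·[Hg²⁺(aq)]) / [Ce⁴⁺(aq)]^2 = 88.7 (log Q = 1.948).
By the Nernst equation, E = +0.76 − (0.0562/2)·(1.948) = +0.71 V.

+0.71 V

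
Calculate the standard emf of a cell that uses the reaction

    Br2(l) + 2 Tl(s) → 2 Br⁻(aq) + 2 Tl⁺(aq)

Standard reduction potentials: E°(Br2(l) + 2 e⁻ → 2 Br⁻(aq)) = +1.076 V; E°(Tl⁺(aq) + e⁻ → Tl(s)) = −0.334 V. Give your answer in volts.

In the reaction as written, Br2(l) is reduced (cathode) and Tl⁺(aq) is produced by oxidation at the anode.
E°cell = E°(cathode) − E°(anode) = +1.076 − (−0.334) = +1.410 V.

+1.410 V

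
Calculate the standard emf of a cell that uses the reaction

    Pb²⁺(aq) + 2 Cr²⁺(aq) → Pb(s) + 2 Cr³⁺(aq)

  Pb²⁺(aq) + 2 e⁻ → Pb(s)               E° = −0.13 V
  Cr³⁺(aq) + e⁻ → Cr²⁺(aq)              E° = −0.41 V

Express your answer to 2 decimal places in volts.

In the reaction as written, Pb²⁺(aq) is reduced (cathode) and Cr³⁺(aq) is produced by oxidation at the anode.
E°cell = E°(cathode) − E°(anode) = −0.13 − (−0.41) = +0.28 V.
The positive value indicates the reaction is spontaneous as written.

+0.28 V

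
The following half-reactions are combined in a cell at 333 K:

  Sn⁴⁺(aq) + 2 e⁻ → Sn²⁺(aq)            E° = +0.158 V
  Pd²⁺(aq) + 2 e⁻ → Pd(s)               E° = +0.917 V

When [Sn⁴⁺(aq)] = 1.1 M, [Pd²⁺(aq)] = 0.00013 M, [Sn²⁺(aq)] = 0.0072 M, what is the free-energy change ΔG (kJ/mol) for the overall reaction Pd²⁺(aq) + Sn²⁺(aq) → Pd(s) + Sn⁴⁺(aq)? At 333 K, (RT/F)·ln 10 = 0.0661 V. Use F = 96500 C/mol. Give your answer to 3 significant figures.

The standard cell potential is +0.917 − (+0.158) = +0.759 V, with n = 2 electrons in the balanced equation.
Here Q = [Sn⁴⁺(aq)] / ([Pd²⁺(aq)]·[Sn²⁺(aq)]) = 1.18×10^6 (log Q = 6.070), giving E = +0.759 − (0.0661/2)·(6.070) = +0.5584 V.
Finally ΔG = −nFE = −(2)(96500 C/mol)(+0.5584 V) = −108 kJ/mol.

−108 kJ/mol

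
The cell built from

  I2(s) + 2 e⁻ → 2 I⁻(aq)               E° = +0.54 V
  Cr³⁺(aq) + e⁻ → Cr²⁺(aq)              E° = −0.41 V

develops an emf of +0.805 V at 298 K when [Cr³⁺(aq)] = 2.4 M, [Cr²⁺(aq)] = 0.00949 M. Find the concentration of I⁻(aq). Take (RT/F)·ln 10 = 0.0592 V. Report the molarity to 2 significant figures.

The I₂/I⁻ couple has the larger reduction potential, so it is the cathode: E°cell = +0.54 − (−0.41) = +0.95 V and n = 2.
Since E = E° − (0.0592/n)·log Q, log Q = n(E° − E)/0.0592 = 4.899.
The balanced reaction is I2(s) + 2 Cr²⁺(aq) → 2 I⁻(aq) + 2 Cr³⁺(aq), so Q = ([I⁻(aq)]^2·[Cr³⁺(aq)]^2) / [Cr²⁺(aq)]^2.
Substituting the known concentrations and solving, log [I⁻(aq)] = 0.047 and [I⁻(aq)] = 1.1 M.

1.1 M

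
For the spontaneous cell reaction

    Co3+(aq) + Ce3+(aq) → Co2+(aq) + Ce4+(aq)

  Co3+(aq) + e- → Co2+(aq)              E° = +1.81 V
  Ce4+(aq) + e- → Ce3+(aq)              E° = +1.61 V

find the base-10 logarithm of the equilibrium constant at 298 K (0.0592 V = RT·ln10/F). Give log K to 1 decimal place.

The Co³⁺/Co²⁺ couple is reduced (cathode); E°cell = +1.81 − (+1.61) = +0.20 V with n = 1.
At equilibrium E = 0, so log K = nE°cell / 0.0592 = (1)(+0.20) / 0.0592 = 3.4.

log K = 3.4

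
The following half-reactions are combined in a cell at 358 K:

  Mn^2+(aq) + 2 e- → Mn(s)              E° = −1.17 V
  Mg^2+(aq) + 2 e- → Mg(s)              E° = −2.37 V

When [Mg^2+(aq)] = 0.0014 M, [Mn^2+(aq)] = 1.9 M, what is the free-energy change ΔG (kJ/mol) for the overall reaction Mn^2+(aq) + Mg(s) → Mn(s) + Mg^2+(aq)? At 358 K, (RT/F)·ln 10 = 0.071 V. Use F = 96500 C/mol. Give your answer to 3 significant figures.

With Mn²⁺/Mn reduced at the cathode, E°cell = −1.17 − (−2.37) = +1.20 V and n = 2.
Here Q = [Mg^2+(aq)] / [Mn^2+(aq)] = 0.000737 (log Q = −3.133), giving E = +1.20 − (0.071/2)·(−3.133) = +1.3112 V.
ΔG = −nFE = −(2)(96500)(+1.3112) J/mol = −253 kJ/mol.

−253 kJ/mol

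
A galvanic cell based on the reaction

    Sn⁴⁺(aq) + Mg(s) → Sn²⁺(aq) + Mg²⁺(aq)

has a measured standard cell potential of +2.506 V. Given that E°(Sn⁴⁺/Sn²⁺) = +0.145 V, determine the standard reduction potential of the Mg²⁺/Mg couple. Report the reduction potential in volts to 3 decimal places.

−2.361 V

In the reaction as written the Sn⁴⁺/Sn²⁺ couple is reduced (cathode) and Mg²⁺/Mg is oxidized (anode), so E°cell = E°(Sn⁴⁺/Sn²⁺) − E°(Mg²⁺/Mg).
E°(Mg²⁺/Mg) = E°(cathode) − E°cell = +0.145 − (+2.506) = −2.361 V.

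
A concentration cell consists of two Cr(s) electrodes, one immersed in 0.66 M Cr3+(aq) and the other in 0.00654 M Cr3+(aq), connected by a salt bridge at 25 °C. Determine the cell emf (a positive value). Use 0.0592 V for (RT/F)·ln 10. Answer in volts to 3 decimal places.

0.040 V

For a concentration cell E°cell = 0, since both electrodes use the same couple.
The compartment with the higher Cr3+(aq) concentration (0.66 M) acts as the cathode; ions are reduced there and produced at the dilute (0.00654 M) anode.
With n = 3, Ecell = −(0.0592/3)·log([dilute]/[conc]) = −(0.0592/3)·log(0.00654/0.66) = +0.040 V.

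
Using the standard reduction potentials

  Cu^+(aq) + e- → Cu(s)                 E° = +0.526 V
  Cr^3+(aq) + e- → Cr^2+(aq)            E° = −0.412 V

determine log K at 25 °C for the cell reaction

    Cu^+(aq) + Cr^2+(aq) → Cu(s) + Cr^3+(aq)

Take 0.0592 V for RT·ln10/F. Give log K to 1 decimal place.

The Cu⁺/Cu couple is reduced (cathode); E°cell = +0.526 − (−0.412) = +0.938 V with n = 1.
At equilibrium E = 0, so log K = nE°cell / 0.0592 = (1)(+0.938) / 0.0592 = 15.8.

log K = 15.8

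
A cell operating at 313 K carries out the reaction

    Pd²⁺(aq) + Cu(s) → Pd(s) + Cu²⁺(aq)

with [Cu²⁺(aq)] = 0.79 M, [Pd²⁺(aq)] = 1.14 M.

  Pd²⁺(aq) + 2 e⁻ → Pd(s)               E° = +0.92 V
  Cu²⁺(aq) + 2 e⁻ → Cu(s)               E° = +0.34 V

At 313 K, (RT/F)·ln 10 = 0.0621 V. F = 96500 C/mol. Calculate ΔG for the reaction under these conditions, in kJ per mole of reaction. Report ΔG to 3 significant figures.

−113 kJ/mol

With Pd²⁺/Pd reduced at the cathode, E°cell = +0.92 − (+0.34) = +0.58 V and n = 2.
Q = [Cu²⁺(aq)] / [Pd²⁺(aq)] = 0.693, so log Q = −0.159 and E = +0.58 − (0.0621/2)(−0.159) = +0.5849 V.
Then ΔG = −nFE = −2 × 96500 × +0.5849 J/mol = −113 kJ/mol.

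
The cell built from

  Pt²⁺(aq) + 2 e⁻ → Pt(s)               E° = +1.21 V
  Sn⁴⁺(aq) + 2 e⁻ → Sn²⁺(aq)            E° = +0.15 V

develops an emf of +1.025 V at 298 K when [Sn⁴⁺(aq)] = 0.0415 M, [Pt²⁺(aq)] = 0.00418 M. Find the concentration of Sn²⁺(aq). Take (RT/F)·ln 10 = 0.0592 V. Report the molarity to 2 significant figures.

With Pt²⁺/Pt at the cathode and Sn⁴⁺/Sn²⁺ at the anode, E°cell = +1.21 − (+0.15) = +1.06 V (n = 2).
Since E = E° − (0.0592/n)·log Q, log Q = n(E° − E)/0.0592 = 1.182.
The balanced reaction is Pt²⁺(aq) + Sn²⁺(aq) → Pt(s) + Sn⁴⁺(aq), so Q = [Sn⁴⁺(aq)] / ([Pt²⁺(aq)]·[Sn²⁺(aq)]).
Substituting the known concentrations and solving, log [Sn²⁺(aq)] = −0.185 and [Sn²⁺(aq)] = 0.65 M.

0.65 M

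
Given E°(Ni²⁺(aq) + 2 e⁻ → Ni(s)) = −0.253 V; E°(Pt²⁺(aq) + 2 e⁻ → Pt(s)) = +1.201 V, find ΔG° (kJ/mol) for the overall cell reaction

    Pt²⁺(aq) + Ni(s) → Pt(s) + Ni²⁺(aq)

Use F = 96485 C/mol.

In the reaction as written Pt²⁺(aq) is reduced, so the Pt²⁺/Pt couple is the cathode and Ni²⁺/Ni is the anode.
E°cell = +1.201 − (−0.253) = +1.454 V; balancing electrons gives n = 2.
ΔG° = −nFE°cell = −(2)(96485)(+1.454) J/mol = −281 kJ/mol.

−281 kJ/mol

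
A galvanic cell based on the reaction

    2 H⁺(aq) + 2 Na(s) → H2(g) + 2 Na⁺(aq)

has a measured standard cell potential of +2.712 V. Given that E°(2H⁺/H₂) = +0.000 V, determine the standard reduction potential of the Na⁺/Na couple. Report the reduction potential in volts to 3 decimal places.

−2.712 V

In the reaction as written the 2H⁺/H₂ couple is reduced (cathode) and Na⁺/Na is oxidized (anode), so E°cell = E°(2H⁺/H₂) − E°(Na⁺/Na).
E°(Na⁺/Na) = E°(cathode) − E°cell = +0.000 − (+2.712) = −2.712 V.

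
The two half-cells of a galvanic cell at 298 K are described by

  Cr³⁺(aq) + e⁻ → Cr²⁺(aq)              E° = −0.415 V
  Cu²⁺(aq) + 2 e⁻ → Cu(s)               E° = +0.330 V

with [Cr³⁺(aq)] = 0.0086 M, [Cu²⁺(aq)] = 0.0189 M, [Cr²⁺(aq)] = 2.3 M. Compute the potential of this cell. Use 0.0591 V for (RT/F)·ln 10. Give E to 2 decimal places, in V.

Cu²⁺/Cu is reduced (cathode, E° = +0.330 V) and Cr³⁺/Cr²⁺ is oxidized (anode).
E°cell = E°cat − E°an = +0.330 − (−0.415) = +0.745 V; n = 2.
The balanced reaction is Cu²⁺(aq) + 2 Cr²⁺(aq) → Cu(s) + 2 Cr³⁺(aq), so Q = [Cr³⁺(aq)]^2 / ([Cu²⁺(aq)]·[Cr²⁺(aq)]^2) = 0.00074 and log Q = −3.131.
Applying E = E° − (RT ln10/nF)·log Q gives +0.745 − (0.0591/2)(−3.131) = +0.84 V.

+0.84 V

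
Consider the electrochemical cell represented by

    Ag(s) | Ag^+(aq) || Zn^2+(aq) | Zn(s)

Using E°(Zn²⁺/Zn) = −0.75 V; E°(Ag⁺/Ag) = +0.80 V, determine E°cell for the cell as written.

By convention the left-hand electrode in cell notation is the anode (oxidation) and the right-hand electrode is the cathode (reduction).
E°cell = E°(right) − E°(left) = −0.75 − (+0.80) = −1.55 V.
The negative sign shows that, as written, the cell would require an external voltage to drive the reaction.

−1.55 V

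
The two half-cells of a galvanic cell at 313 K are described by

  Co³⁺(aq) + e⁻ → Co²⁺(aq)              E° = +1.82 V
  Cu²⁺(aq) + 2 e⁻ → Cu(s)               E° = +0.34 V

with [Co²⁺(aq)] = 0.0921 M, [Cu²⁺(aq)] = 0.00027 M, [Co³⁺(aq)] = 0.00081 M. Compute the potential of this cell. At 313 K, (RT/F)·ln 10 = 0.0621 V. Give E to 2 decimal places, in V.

+1.46 V

Since E°(Co³⁺/Co²⁺) > E°(Cu²⁺/Cu), Co³⁺/Co²⁺ serves as the cathode.
The standard potential is +1.82 − (+0.34) = +1.48 V and the balanced reaction transfers n = 2 electrons.
For the overall reaction 2 Co³⁺(aq) + Cu(s) → 2 Co²⁺(aq) + Cu²⁺(aq), Q = ([Co²⁺(aq)]^2·[Cu²⁺(aq)]) / [Co³⁺(aq)]^2 = 3.49, giving log Q = 0.543.
Applying E = E° − (RT ln10/nF)·log Q gives +1.48 − (0.0621/2)(0.543) = +1.46 V.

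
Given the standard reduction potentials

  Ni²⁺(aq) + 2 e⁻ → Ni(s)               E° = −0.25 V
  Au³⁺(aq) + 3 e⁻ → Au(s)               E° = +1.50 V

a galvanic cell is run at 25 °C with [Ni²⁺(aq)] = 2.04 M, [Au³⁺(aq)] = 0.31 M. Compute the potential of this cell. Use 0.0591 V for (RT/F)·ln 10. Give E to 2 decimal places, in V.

+1.73 V

The Au³⁺/Au couple has the more positive E°, so it is the cathode; Ni²⁺/Ni is the anode.
E°cell = +1.50 − (−0.25) = +1.75 V, with n = 6 electrons transferred.
Balancing gives 2 Au³⁺(aq) + 3 Ni(s) → 2 Au(s) + 3 Ni²⁺(aq); hence Q = [Ni²⁺(aq)]^3 / [Au³⁺(aq)]^2 = 88.3 (log Q = 1.946).
E = E° − (0.0591/n)·log Q = +1.75 − (0.0591/6)(1.946) = +1.73 V.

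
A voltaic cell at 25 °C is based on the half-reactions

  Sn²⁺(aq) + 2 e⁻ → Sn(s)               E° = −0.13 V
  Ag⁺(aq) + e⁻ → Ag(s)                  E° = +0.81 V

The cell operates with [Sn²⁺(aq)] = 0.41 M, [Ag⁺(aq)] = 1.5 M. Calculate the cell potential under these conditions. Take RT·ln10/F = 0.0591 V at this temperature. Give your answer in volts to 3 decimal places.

The Ag⁺/Ag couple has the more positive E°, so it is the cathode; Sn²⁺/Sn is the anode.
The standard potential is +0.81 − (−0.13) = +0.94 V and the balanced reaction transfers n = 2 electrons.
Balancing gives 2 Ag⁺(aq) + Sn(s) → 2 Ag(s) + Sn²⁺(aq); hence Q = [Sn²⁺(aq)] / [Ag⁺(aq)]^2 = 0.182 (log Q = −0.739).
E = E° − (0.0591/n)·log Q = +0.94 − (0.0591/2)(−0.739) = +0.962 V.

+0.962 V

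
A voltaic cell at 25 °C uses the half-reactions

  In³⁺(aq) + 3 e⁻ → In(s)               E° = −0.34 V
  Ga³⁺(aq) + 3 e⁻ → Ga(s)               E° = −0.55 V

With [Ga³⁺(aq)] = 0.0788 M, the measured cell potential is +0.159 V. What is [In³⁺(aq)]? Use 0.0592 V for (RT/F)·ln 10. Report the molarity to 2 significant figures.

The In³⁺/In couple has the larger reduction potential, so it is the cathode: E°cell = −0.34 − (−0.55) = +0.21 V and n = 3.
From the Nernst equation, log Q = n(E° − E)/0.0592 = 3·(+0.21 − (+0.159))/0.0592 = 2.584.
Balancing electrons gives In³⁺(aq) + Ga(s) → In(s) + Ga³⁺(aq); thus Q = [Ga³⁺(aq)] / [In³⁺(aq)].
Solving for the unknown gives log [In³⁺(aq)] = −3.687, so [In³⁺(aq)] ≈ 0.00021 M.

0.00021 M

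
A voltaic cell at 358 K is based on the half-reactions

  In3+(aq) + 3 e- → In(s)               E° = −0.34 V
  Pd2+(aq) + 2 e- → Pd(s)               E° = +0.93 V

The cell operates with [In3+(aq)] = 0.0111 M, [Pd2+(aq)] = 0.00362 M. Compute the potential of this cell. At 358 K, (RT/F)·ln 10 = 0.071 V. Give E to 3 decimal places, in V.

The Pd²⁺/Pd couple has the more positive E°, so it is the cathode; In³⁺/In is the anode.
E°cell = +0.93 − (−0.34) = +1.27 V, with n = 6 electrons transferred.
For the overall reaction 3 Pd2+(aq) + 2 In(s) → 3 Pd(s) + 2 In3+(aq), Q = [In3+(aq)]^2 / [Pd2+(aq)]^3 = 2.6×10^3, giving log Q = 3.415.
Applying E = E° − (RT ln10/nF)·log Q gives +1.27 − (0.071/6)(3.415) = +1.230 V.

+1.230 V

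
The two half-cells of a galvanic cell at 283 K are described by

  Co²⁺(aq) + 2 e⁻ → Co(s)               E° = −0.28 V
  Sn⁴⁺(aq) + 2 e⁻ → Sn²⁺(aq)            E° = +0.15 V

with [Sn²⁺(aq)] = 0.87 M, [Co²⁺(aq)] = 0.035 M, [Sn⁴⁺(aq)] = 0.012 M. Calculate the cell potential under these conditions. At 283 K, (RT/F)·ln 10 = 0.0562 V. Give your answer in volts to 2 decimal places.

+0.42 V

Sn⁴⁺/Sn²⁺ is reduced (cathode, E° = +0.15 V) and Co²⁺/Co is oxidized (anode).
E°cell = +0.15 − (−0.28) = +0.43 V, with n = 2 electrons transferred.
The balanced reaction is Sn⁴⁺(aq) + Co(s) → Sn²⁺(aq) + Co²⁺(aq), so Q = ([Sn²⁺(aq)]·[Co²⁺(aq)]) / [Sn⁴⁺(aq)] = 2.54 and log Q = 0.404.
E = E° − (0.0562/n)·log Q = +0.43 − (0.0562/2)(0.404) = +0.42 V.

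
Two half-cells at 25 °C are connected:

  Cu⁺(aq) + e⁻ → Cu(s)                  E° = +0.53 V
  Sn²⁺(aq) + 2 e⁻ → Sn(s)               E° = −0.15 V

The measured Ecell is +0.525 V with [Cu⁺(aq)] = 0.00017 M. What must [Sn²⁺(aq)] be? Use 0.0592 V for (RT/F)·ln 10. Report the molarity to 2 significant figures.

0.0050 M

The Cu⁺/Cu couple has the larger reduction potential, so it is the cathode: E°cell = +0.53 − (−0.15) = +0.68 V and n = 2.
Rearranging E = E° − (0.0592/n)·log Q gives log Q = 2(+0.68 − (+0.525))/0.0592 = 5.236.
The balanced reaction is 2 Cu⁺(aq) + Sn(s) → 2 Cu(s) + Sn²⁺(aq), so Q = [Sn²⁺(aq)] / [Cu⁺(aq)]^2.
Isolating [Sn²⁺(aq)] in Q = 10^{5.236} yields log [Sn²⁺(aq)] = −2.303, i.e. 0.0050 M.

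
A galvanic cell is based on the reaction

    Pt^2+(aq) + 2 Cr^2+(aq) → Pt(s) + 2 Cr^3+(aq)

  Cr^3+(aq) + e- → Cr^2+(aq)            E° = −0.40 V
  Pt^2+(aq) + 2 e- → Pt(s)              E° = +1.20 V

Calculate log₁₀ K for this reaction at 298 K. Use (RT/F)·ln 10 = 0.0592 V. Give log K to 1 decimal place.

The Pt²⁺/Pt couple is reduced (cathode); E°cell = +1.20 − (−0.40) = +1.60 V with n = 2.
At equilibrium E = 0, so log K = nE°cell / 0.0592 = (2)(+1.60) / 0.0592 = 54.1.

log K = 54.1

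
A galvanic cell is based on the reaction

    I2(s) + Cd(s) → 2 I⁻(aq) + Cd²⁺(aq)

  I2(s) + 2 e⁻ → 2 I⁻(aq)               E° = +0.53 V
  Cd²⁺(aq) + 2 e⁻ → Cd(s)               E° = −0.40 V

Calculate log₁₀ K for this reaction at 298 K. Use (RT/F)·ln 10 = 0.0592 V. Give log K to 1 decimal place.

log K = 31.4

The I₂/I⁻ couple is reduced (cathode); E°cell = +0.53 − (−0.40) = +0.93 V with n = 2.
At equilibrium E = 0, so log K = nE°cell / 0.0592 = (2)(+0.93) / 0.0592 = 31.4.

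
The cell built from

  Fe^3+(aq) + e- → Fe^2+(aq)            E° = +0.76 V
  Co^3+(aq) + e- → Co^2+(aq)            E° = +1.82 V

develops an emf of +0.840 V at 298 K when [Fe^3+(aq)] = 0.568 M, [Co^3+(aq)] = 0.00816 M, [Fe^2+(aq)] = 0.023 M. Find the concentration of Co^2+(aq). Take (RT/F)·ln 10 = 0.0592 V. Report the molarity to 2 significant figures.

1.7 M

With Co³⁺/Co²⁺ at the cathode and Fe³⁺/Fe²⁺ at the anode, E°cell = +1.82 − (+0.76) = +1.06 V (n = 1).
From the Nernst equation, log Q = n(E° − E)/0.0592 = 1·(+1.06 − (+0.840))/0.0592 = 3.716.
Balancing electrons gives Co^3+(aq) + Fe^2+(aq) → Co^2+(aq) + Fe^3+(aq); thus Q = ([Co^2+(aq)]·[Fe^3+(aq)]) / ([Co^3+(aq)]·[Fe^2+(aq)]).
Solving for the unknown gives log [Co^2+(aq)] = 0.235, so [Co^2+(aq)] ≈ 1.7 M.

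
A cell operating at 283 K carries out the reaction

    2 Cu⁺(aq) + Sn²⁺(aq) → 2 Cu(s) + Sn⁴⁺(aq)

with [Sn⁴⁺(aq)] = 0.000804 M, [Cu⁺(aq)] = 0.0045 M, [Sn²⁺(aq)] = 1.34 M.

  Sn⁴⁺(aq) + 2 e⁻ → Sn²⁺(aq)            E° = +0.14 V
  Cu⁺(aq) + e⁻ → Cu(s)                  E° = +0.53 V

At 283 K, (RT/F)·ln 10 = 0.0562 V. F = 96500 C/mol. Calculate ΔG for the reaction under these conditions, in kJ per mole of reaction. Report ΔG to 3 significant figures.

With Cu⁺/Cu reduced at the cathode, E°cell = +0.53 − (+0.14) = +0.39 V and n = 2.
The reaction quotient is [Sn⁴⁺(aq)] / ([Cu⁺(aq)]^2·[Sn²⁺(aq)]) = 29.6; by Nernst, E = +0.39 − (0.0562/2)(1.472) = +0.3486 V.
Then ΔG = −nFE = −2 × 96500 × +0.3486 J/mol = −67.3 kJ/mol.

−67.3 kJ/mol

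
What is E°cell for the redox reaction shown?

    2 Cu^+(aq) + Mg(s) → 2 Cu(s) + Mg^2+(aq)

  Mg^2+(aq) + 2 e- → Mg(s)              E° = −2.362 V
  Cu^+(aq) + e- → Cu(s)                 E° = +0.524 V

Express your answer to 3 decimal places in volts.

In the reaction as written, Cu^+(aq) is reduced (cathode) and Mg^2+(aq) is produced by oxidation at the anode.
E°cell = E°(cathode) − E°(anode) = +0.524 − (−2.362) = +2.886 V.

+2.886 V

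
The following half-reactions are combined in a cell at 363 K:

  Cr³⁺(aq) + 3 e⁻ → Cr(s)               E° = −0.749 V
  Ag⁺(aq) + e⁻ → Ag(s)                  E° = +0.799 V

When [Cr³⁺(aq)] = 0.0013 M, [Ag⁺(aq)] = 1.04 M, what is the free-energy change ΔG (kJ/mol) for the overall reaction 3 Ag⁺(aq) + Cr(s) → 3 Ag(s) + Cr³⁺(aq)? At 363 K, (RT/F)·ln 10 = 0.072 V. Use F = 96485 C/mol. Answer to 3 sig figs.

With Ag⁺/Ag reduced at the cathode, E°cell = +0.799 − (−0.749) = +1.548 V and n = 3.
The reaction quotient is [Cr³⁺(aq)] / [Ag⁺(aq)]^3 = 0.00116; by Nernst, E = +1.548 − (0.072/3)(−2.937) = +1.6185 V.
ΔG = −nFE = −(3)(96485)(+1.6185) J/mol = −468 kJ/mol.

−468 kJ/mol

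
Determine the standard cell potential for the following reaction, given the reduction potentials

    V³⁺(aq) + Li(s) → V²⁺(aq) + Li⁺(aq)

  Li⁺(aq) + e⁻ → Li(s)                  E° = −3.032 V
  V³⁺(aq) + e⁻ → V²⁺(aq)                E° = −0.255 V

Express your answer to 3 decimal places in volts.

In the reaction as written, V³⁺(aq) is reduced (cathode) and Li⁺(aq) is produced by oxidation at the anode.
E°cell = E°(cathode) − E°(anode) = −0.255 − (−3.032) = +2.777 V.
The positive value indicates the reaction is spontaneous as written.

+2.777 V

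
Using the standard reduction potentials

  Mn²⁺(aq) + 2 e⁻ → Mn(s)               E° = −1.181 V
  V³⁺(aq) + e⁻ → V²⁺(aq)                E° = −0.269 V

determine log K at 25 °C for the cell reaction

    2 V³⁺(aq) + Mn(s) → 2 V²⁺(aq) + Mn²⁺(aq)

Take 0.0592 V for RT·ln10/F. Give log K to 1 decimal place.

log K = 30.8

The V³⁺/V²⁺ couple is reduced (cathode); E°cell = −0.269 − (−1.181) = +0.912 V with n = 2.
At equilibrium E = 0, so log K = nE°cell / 0.0592 = (2)(+0.912) / 0.0592 = 30.8.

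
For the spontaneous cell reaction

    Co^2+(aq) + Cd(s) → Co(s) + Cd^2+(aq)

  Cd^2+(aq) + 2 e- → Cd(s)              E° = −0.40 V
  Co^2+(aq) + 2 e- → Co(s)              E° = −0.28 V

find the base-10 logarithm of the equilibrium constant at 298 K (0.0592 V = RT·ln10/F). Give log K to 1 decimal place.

The Co²⁺/Co couple is reduced (cathode); E°cell = −0.28 − (−0.40) = +0.12 V with n = 2.
At equilibrium E = 0, so log K = nE°cell / 0.0592 = (2)(+0.12) / 0.0592 = 4.1.

log K = 4.1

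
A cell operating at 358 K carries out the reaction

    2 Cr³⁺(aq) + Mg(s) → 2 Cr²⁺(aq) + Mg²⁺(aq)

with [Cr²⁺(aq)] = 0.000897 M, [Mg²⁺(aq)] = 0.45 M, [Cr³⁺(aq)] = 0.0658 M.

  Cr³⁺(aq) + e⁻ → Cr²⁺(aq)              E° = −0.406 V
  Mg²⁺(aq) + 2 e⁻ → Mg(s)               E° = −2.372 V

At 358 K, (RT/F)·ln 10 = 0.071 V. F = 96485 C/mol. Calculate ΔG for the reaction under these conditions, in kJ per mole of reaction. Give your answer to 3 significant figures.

−407 kJ/mol

With Cr³⁺/Cr²⁺ reduced at the cathode, E°cell = −0.406 − (−2.372) = +1.966 V and n = 2.
Q = ([Cr²⁺(aq)]^2·[Mg²⁺(aq)]) / [Cr³⁺(aq)]^2 = 8.36×10^−5, so log Q = −4.078 and E = +1.966 − (0.071/2)(−4.078) = +2.1108 V.
Finally ΔG = −nFE = −(2)(96485 C/mol)(+2.1108 V) = −407 kJ/mol.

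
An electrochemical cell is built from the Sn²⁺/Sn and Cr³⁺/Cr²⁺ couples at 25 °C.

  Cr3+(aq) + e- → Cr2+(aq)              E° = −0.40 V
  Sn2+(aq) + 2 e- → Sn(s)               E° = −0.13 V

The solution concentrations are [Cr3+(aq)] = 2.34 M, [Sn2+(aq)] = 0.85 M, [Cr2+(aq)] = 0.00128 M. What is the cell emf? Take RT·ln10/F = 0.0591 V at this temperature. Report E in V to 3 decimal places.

Sn²⁺/Sn is reduced (cathode, E° = −0.13 V) and Cr³⁺/Cr²⁺ is oxidized (anode).
The standard potential is −0.13 − (−0.40) = +0.27 V and the balanced reaction transfers n = 2 electrons.
Balancing gives Sn2+(aq) + 2 Cr2+(aq) → Sn(s) + 2 Cr3+(aq); hence Q = [Cr3+(aq)]^2 / ([Sn2+(aq)]·[Cr2+(aq)]^2) = 3.93×10^6 (log Q = 6.595).
By the Nernst equation, E = +0.27 − (0.0591/2)·(6.595) = +0.075 V.

+0.075 V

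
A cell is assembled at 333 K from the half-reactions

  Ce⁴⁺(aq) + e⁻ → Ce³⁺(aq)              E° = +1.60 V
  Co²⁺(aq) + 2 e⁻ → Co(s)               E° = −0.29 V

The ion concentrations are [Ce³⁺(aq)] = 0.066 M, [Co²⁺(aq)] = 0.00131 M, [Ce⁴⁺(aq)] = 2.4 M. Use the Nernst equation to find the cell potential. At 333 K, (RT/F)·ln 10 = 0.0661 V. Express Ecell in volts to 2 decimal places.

Ce⁴⁺/Ce³⁺ is reduced (cathode, E° = +1.60 V) and Co²⁺/Co is oxidized (anode).
The standard potential is +1.60 − (−0.29) = +1.89 V and the balanced reaction transfers n = 2 electrons.
Balancing gives 2 Ce⁴⁺(aq) + Co(s) → 2 Ce³⁺(aq) + Co²⁺(aq); hence Q = ([Ce³⁺(aq)]^2·[Co²⁺(aq)]) / [Ce⁴⁺(aq)]^2 = 9.91×10^−7 (log Q = −6.004).
By the Nernst equation, E = +1.89 − (0.0661/2)·(−6.004) = +2.09 V.

+2.09 V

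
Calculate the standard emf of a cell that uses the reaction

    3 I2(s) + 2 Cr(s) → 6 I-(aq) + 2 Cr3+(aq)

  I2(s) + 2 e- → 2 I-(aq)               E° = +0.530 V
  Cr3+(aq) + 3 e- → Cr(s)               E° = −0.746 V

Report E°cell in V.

+1.276 V

I2(s) gains electrons, so the I₂/I⁻ couple is the cathode; the Cr³⁺/Cr couple is the anode.
E°cell = E°(cathode) − E°(anode) = +0.530 − (−0.746) = +1.276 V.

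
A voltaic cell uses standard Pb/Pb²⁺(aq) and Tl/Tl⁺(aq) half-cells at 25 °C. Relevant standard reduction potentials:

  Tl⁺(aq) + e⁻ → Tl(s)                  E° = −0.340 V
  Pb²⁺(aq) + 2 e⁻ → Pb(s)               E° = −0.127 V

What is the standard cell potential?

The Pb²⁺/Pb couple has the higher E°, so Pb ion is reduced (cathode) and Tl is oxidized (anode).
E°cell = E°(cathode) − E°(anode) = −0.127 − (−0.340) = +0.213 V.

+0.213 V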